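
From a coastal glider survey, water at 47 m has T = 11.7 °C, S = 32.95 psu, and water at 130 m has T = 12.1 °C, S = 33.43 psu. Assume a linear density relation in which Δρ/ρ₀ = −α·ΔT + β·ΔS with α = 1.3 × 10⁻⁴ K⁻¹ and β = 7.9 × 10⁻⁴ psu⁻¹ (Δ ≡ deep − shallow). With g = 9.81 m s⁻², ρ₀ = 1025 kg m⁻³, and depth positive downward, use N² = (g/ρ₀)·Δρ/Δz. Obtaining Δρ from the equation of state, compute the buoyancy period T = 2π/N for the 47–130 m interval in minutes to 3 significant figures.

ΔT = +0.4 K, ΔS = +0.48 psu (deep − shallow).
Δρ/ρ₀ = −αΔT + βΔS = -5.20 × 10⁻⁵ + 3.792 × 10⁻⁴ = 3.272 × 10⁻⁴, so Δρ ≈ 0.3354 kg m⁻³.
N² = (g/ρ₀)·Δρ/Δz = g·(Δρ/ρ₀)/Δz = 9.81 × 3.272 × 10⁻⁴ / 83 = 3.8673 × 10⁻⁵ s⁻².
N = √(3.8673 × 10⁻⁵) = 6.2188 × 10⁻³ rad s⁻¹ → T = 2π/N = 1.0104 × 10³ s = 16.840 min ≈ 16.8 min.

16.8 min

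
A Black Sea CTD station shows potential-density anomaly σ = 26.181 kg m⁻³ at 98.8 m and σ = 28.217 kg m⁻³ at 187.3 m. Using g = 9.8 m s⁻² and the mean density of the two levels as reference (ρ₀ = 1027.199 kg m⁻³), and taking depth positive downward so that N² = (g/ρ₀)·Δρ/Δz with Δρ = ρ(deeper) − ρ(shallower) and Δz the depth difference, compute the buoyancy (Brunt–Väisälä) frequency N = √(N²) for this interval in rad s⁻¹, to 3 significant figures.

Δρ = 1028.217 − 1026.181 = 2.036 kg m⁻³ over Δz = 187.3 − 98.8 = 88.5 m.
N² = (9.8/1027.199) × (2.036/88.5) = 2.1949 × 10⁻⁴ s⁻².
N = √(2.1949 × 10⁻⁴) = 0.014815 rad s⁻¹ ≈ 0.0148 rad s⁻¹.

0.0148 rad s⁻¹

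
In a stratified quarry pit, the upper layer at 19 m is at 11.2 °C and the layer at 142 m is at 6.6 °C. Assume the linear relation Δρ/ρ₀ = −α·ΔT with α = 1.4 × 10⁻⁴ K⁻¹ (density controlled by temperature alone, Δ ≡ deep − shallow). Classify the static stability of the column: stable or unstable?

stable

ΔT = 6.6 − 11.2 = -4.6 K, so Δρ/ρ₀ = −αΔT = 6.44 × 10⁻⁴.
Δρ/ρ₀ > 0, so Δρ > 0: deeper water is denser → statically stable.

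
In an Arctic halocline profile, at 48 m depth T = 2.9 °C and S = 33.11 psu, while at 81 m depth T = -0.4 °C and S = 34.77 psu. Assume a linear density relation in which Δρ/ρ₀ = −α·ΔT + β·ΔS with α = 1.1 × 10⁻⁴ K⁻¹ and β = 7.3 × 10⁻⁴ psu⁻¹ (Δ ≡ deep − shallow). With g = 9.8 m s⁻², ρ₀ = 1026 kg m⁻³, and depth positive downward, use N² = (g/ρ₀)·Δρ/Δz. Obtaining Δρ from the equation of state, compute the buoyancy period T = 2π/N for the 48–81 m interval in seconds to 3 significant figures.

291 s

ΔT = -3.3 K, ΔS = +1.66 psu (deep − shallow).
Δρ/ρ₀ = −αΔT + βΔS = 3.63 × 10⁻⁴ + 1.2118 × 10⁻³ = 1.5748 × 10⁻³, so Δρ ≈ 1.616 kg m⁻³.
N² = (g/ρ₀)·Δρ/Δz = g·(Δρ/ρ₀)/Δz = 9.8 × 1.5748 × 10⁻³ / 33 = 4.6767 × 10⁻⁴ s⁻².
N = √(4.6767 × 10⁻⁴) = 0.021626 rad s⁻¹ → T = 2π/N = 290.54 s ≈ 291 s.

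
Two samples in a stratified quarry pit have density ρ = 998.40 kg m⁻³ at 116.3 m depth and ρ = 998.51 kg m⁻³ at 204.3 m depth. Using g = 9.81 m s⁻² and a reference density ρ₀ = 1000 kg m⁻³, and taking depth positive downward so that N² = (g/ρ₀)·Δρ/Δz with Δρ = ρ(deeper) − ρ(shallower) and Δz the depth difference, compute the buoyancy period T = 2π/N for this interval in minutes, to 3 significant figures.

Δρ = 998.51 − 998.40 = 0.11 kg m⁻³ over Δz = 204.3 − 116.3 = 88 m.
N² = (9.81/1000) × (0.11/88) = 1.2263 × 10⁻⁵ s⁻².
N = √(1.2263 × 10⁻⁵) = 3.5019 × 10⁻³ rad s⁻¹, so T = 2π/N = 1.7942 × 10³ s = 29.903 min ≈ 29.9 min.

29.9 min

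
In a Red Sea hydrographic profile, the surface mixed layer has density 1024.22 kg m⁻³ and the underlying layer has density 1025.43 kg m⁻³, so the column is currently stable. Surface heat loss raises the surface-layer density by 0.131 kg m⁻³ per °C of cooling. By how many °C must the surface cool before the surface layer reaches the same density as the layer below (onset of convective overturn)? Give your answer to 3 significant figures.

9.24 °C

Density deficit of the surface layer: 1025.43 − 1024.22 = 1.21 kg m⁻³.
Required change = 1.21 / 0.131 = 9.24 °C.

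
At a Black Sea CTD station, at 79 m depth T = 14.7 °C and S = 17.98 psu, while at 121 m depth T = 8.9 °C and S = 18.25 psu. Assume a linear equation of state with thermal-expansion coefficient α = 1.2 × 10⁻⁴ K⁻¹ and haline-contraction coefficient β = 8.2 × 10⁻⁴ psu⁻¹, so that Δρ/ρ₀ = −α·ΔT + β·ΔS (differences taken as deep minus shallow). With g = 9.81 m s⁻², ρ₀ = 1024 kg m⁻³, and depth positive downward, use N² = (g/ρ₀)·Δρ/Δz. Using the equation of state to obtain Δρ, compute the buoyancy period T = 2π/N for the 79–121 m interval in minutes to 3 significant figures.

7.15 min

ΔT = -5.8 K, ΔS = +0.27 psu (deep − shallow).
Δρ/ρ₀ = −αΔT + βΔS = 6.96 × 10⁻⁴ + 2.214 × 10⁻⁴ = 9.174 × 10⁻⁴, so Δρ ≈ 0.9394 kg m⁻³.
N² = (g/ρ₀)·Δρ/Δz = g·(Δρ/ρ₀)/Δz = 9.81 × 9.174 × 10⁻⁴ / 42 = 2.1428 × 10⁻⁴ s⁻².
N = √(2.1428 × 10⁻⁴) = 0.014638 rad s⁻¹ → T = 2π/N = 429.24 s = 7.1540 min ≈ 7.15 min.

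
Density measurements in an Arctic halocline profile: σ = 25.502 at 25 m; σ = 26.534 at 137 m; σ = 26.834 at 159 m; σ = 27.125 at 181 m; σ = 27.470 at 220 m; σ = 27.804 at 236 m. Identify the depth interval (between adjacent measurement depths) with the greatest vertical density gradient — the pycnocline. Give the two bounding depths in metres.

Compute the density gradient over each adjacent pair:
  25–137 m: Δρ/Δz = 1.032/112 = 9.2 × 10⁻³ kg m⁻⁴
  137–159 m: Δρ/Δz = 0.300/22 = 0.014 kg m⁻⁴
  159–181 m: Δρ/Δz = 0.291/22 = 0.013 kg m⁻⁴
  181–220 m: Δρ/Δz = 0.345/39 = 8.8 × 10⁻³ kg m⁻⁴
  220–236 m: Δρ/Δz = 0.334/16 = 0.021 kg m⁻⁴
The largest gradient is in the 220–236 m interval — the pycnocline.

220–236 m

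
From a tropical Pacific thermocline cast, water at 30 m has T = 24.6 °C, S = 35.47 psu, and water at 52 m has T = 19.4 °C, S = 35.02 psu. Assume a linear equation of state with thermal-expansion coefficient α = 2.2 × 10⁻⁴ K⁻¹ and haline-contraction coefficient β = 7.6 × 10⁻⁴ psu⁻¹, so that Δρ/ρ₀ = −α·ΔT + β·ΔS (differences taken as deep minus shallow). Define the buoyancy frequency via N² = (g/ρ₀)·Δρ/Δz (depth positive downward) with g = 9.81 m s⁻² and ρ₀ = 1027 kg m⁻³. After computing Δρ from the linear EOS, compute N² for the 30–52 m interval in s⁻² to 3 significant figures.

3.58 × 10⁻⁴ s⁻²

ΔT = -5.2 K, ΔS = -0.45 psu (deep − shallow).
Δρ/ρ₀ = −αΔT + βΔS = 1.144 × 10⁻³ − 3.42 × 10⁻⁴ = 8.02 × 10⁻⁴, so Δρ ≈ 0.8237 kg m⁻³.
N² = (g/ρ₀)·Δρ/Δz = g·(Δρ/ρ₀)/Δz = 9.81 × 8.02 × 10⁻⁴ / 22 = 3.5762 × 10⁻⁴ s⁻² ≈ 3.58 × 10⁻⁴ s⁻².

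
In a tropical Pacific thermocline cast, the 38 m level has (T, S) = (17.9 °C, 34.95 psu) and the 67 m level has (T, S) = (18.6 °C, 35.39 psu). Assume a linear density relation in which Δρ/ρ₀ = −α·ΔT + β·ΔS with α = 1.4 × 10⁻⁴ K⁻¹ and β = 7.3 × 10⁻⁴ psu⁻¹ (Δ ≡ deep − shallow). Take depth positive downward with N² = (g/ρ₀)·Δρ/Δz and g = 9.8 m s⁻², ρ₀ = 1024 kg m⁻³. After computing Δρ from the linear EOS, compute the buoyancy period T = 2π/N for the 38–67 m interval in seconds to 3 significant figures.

ΔT = +0.7 K, ΔS = +0.44 psu (deep − shallow).
Δρ/ρ₀ = −αΔT + βΔS = -9.80 × 10⁻⁵ + 3.212 × 10⁻⁴ = 2.232 × 10⁻⁴, so Δρ ≈ 0.2286 kg m⁻³.
N² = (g/ρ₀)·Δρ/Δz = g·(Δρ/ρ₀)/Δz = 9.8 × 2.232 × 10⁻⁴ / 29 = 7.5426 × 10⁻⁵ s⁻².
N = √(7.5426 × 10⁻⁵) = 8.6848 × 10⁻³ rad s⁻¹ → T = 2π/N = 723.47 s ≈ 723 s.

723 s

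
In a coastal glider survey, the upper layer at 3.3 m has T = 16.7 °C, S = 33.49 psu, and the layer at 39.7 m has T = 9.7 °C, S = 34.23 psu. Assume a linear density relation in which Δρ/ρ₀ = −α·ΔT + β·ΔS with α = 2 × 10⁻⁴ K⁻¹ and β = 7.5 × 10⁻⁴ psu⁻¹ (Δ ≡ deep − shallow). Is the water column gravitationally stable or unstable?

ΔT = 9.7 − 16.7 = -7.0 K and ΔS = 34.23 − 33.49 = +0.74 psu (deep − shallow).
−αΔT = 1.40 × 10⁻³; βΔS = 5.55 × 10⁻⁴; sum Δρ/ρ₀ = 1.955 × 10⁻³.
Δρ/ρ₀ > 0, so Δρ > 0: deeper water is denser → statically stable.

stable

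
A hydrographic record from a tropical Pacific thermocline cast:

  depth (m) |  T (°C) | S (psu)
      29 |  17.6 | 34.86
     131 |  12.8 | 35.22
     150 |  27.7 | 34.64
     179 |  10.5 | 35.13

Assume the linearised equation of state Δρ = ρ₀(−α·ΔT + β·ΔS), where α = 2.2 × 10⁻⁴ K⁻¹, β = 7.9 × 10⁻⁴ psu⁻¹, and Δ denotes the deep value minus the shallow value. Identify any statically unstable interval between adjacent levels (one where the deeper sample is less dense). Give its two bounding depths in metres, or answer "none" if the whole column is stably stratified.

131–150 m

Evaluate Δρ/ρ₀ = −αΔT + βΔS across each adjacent pair:
  29–131 m: −αΔT+βΔS = −(2.2 × 10⁻⁴)(-4.8)+(7.9 × 10⁻⁴)(+0.36) = 1.3 × 10⁻³ → stable
  131–150 m: −αΔT+βΔS = −(2.2 × 10⁻⁴)(+14.9)+(7.9 × 10⁻⁴)(-0.58) = -3.7 × 10⁻³ → UNSTABLE
  150–179 m: −αΔT+βΔS = −(2.2 × 10⁻⁴)(-17.2)+(7.9 × 10⁻⁴)(+0.49) = 4.2 × 10⁻³ → stable
The 131–150 m interval has Δρ < 0: lighter water underlies denser water.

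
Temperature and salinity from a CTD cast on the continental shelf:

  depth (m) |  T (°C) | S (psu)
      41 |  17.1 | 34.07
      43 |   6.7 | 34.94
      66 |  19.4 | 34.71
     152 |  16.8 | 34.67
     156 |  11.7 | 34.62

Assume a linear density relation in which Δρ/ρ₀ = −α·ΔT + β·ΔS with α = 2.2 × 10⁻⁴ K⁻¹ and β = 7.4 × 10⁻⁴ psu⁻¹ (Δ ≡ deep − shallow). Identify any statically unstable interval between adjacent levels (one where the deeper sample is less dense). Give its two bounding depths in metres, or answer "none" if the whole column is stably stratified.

43–66 m

Evaluate Δρ/ρ₀ = −αΔT + βΔS across each adjacent pair:
  41–43 m: −αΔT+βΔS = −(2.2 × 10⁻⁴)(-10.4)+(7.4 × 10⁻⁴)(+0.87) = 2.9 × 10⁻³ → stable
  43–66 m: −αΔT+βΔS = −(2.2 × 10⁻⁴)(+12.7)+(7.4 × 10⁻⁴)(-0.23) = -3.0 × 10⁻³ → UNSTABLE
  66–152 m: −αΔT+βΔS = −(2.2 × 10⁻⁴)(-2.6)+(7.4 × 10⁻⁴)(-0.04) = 5.4 × 10⁻⁴ → stable
  152–156 m: −αΔT+βΔS = −(2.2 × 10⁻⁴)(-5.1)+(7.4 × 10⁻⁴)(-0.05) = 1.1 × 10⁻³ → stable
The 43–66 m interval has Δρ < 0: lighter water underlies denser water.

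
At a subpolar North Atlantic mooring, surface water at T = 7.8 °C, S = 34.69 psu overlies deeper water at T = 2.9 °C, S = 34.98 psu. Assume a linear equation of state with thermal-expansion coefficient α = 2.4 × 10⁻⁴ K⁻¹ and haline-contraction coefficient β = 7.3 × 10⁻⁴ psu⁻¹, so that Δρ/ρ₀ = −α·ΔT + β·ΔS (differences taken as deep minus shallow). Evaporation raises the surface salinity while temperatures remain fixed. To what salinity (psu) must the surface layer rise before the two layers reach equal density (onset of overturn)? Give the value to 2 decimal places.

36.59 psu

Neutral buoyancy requires −α(T_deep − T_surf) + β(S_deep − S_surf′) = 0.
S_surf′ = S_deep − (α/β)·ΔT = 34.98 − (2.4 × 10⁻⁴/7.3 × 10⁻⁴)·(-4.9) = 36.5910 psu.
Increase required: 36.5910 − 34.69 = 1.9010 psu.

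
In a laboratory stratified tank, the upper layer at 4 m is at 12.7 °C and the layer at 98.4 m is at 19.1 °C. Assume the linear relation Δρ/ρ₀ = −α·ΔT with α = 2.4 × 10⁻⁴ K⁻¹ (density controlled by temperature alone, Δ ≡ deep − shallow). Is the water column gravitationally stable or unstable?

unstable

ΔT = 19.1 − 12.7 = +6.4 K, so Δρ/ρ₀ = −αΔT = -1.536 × 10⁻³.
Δρ/ρ₀ < 0, so Δρ < 0: deeper water is lighter → statically unstable; the column would overturn.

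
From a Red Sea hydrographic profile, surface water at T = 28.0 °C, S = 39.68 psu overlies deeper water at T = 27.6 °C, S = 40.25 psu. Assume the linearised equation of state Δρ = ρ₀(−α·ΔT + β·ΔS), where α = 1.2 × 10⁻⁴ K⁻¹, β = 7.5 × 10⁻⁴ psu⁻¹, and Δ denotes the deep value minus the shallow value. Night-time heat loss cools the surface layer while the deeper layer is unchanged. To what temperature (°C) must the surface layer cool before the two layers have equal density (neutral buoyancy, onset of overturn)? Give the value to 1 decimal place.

Neutral buoyancy requires Δρ = 0, i.e. −α(T_deep − T_surf′) + β(S_deep − S_surf) = 0.
T_surf′ = T_deep − (β/α)·ΔS = 27.6 − (7.5 × 10⁻⁴/1.2 × 10⁻⁴)·(+0.57) = 24.038 °C.
Cooling required: 28.0 − (24.038) = 3.962 °C.

24.0 °C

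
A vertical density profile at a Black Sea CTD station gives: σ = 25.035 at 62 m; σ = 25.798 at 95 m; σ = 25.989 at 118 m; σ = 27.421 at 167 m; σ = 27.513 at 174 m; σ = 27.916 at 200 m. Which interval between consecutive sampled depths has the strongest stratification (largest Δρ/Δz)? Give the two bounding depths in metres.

118–167 m

Compute the density gradient over each adjacent pair:
  62–95 m: Δρ/Δz = 0.763/33 = 0.023 kg m⁻⁴
  95–118 m: Δρ/Δz = 0.191/23 = 8.3 × 10⁻³ kg m⁻⁴
  118–167 m: Δρ/Δz = 1.432/49 = 0.029 kg m⁻⁴
  167–174 m: Δρ/Δz = 0.092/7 = 0.013 kg m⁻⁴
  174–200 m: Δρ/Δz = 0.403/26 = 0.016 kg m⁻⁴
The largest gradient is in the 118–167 m interval — the pycnocline.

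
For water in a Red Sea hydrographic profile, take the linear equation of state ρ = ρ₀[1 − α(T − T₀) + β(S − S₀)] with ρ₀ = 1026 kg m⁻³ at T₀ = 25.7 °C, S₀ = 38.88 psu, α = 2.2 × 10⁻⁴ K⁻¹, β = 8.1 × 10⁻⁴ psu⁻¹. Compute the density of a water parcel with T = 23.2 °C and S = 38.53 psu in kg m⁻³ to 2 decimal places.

T − T₀ = -2.5 K, S − S₀ = -0.35 psu.
Bracket = 1 − α·(-2.5) + β·(-0.35) = 1 + (2.665 × 10⁻⁴) = 1.0002665.
ρ = 1026 × 1.0002665 = 1026.27 kg m⁻³.

1026.27 kg m⁻³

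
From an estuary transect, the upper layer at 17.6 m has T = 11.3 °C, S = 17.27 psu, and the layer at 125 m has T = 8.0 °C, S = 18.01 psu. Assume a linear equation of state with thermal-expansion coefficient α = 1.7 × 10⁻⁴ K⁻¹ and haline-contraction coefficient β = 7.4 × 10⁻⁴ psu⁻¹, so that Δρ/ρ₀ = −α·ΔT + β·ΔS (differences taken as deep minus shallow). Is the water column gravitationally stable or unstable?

stable

ΔT = 8.0 − 11.3 = -3.3 K and ΔS = 18.01 − 17.27 = +0.74 psu (deep − shallow).
−αΔT = 5.61 × 10⁻⁴; βΔS = 5.476 × 10⁻⁴; sum Δρ/ρ₀ = 1.1086 × 10⁻³.
Δρ/ρ₀ > 0, so Δρ > 0: deeper water is denser → statically stable.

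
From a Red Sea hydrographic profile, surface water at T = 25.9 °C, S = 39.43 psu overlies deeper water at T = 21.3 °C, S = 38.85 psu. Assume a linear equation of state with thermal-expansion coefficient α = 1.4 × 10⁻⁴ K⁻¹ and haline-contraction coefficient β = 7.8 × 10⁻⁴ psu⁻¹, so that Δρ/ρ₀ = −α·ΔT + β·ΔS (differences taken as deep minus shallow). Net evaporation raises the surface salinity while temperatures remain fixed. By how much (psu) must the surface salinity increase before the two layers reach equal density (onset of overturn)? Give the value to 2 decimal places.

Neutral buoyancy requires −α(T_deep − T_surf) + β(S_deep − S_surf′) = 0.
S_surf′ = S_deep − (α/β)·ΔT = 38.85 − (1.4 × 10⁻⁴/7.8 × 10⁻⁴)·(-4.6) = 39.6756 psu.
Increase required: 39.6756 − 39.43 = 0.2456 psu.

0.25 psu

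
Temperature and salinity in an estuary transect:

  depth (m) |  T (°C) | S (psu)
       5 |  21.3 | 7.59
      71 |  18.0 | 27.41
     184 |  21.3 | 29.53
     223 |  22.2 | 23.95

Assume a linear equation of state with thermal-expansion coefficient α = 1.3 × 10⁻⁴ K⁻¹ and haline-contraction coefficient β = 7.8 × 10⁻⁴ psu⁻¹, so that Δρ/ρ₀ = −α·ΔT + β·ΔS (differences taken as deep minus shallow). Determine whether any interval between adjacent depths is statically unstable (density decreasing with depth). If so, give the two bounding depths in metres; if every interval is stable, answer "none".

184–223 m

Evaluate Δρ/ρ₀ = −αΔT + βΔS across each adjacent pair:
  5–71 m: −αΔT+βΔS = −(1.3 × 10⁻⁴)(-3.3)+(7.8 × 10⁻⁴)(+19.82) = 0.016 → stable
  71–184 m: −αΔT+βΔS = −(1.3 × 10⁻⁴)(+3.3)+(7.8 × 10⁻⁴)(+2.12) = 1.2 × 10⁻³ → stable
  184–223 m: −αΔT+βΔS = −(1.3 × 10⁻⁴)(+0.9)+(7.8 × 10⁻⁴)(-5.58) = -4.5 × 10⁻³ → UNSTABLE
The 184–223 m interval has Δρ < 0: lighter water underlies denser water.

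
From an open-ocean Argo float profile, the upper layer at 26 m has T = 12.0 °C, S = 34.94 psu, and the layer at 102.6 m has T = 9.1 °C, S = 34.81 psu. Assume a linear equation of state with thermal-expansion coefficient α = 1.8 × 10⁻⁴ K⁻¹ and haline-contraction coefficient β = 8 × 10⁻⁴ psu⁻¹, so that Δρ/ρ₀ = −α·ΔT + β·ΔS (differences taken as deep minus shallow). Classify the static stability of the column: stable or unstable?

stable

ΔT = 9.1 − 12.0 = -2.9 K and ΔS = 34.81 − 34.94 = -0.13 psu (deep − shallow).
−αΔT = 5.22 × 10⁻⁴; βΔS = -1.04 × 10⁻⁴; sum Δρ/ρ₀ = 4.18 × 10⁻⁴.
Δρ/ρ₀ > 0, so Δρ > 0: deeper water is denser → statically stable.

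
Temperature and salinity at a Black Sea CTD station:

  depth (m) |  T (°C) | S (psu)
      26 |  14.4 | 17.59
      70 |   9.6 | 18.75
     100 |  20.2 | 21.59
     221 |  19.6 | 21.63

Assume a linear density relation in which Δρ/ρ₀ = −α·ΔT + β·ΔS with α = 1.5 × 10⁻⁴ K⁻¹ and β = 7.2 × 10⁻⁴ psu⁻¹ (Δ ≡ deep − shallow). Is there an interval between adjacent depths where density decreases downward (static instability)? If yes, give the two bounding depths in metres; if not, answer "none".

Evaluate Δρ/ρ₀ = −αΔT + βΔS across each adjacent pair:
  26–70 m: −αΔT+βΔS = −(1.5 × 10⁻⁴)(-4.8)+(7.2 × 10⁻⁴)(+1.16) = 1.6 × 10⁻³ → stable
  70–100 m: −αΔT+βΔS = −(1.5 × 10⁻⁴)(+10.6)+(7.2 × 10⁻⁴)(+2.84) = 4.5 × 10⁻⁴ → stable
  100–221 m: −αΔT+βΔS = −(1.5 × 10⁻⁴)(-0.6)+(7.2 × 10⁻⁴)(+0.04) = 1.2 × 10⁻⁴ → stable
Every interval has Δρ > 0: the column is stably stratified throughout.

none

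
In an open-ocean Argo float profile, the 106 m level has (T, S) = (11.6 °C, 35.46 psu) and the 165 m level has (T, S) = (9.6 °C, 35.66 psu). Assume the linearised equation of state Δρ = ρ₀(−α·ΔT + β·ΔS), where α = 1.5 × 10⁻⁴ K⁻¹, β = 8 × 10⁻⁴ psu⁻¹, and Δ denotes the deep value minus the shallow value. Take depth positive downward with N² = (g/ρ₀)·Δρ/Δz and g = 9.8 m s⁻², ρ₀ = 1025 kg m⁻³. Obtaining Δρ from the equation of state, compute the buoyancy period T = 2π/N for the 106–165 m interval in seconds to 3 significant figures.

719 s

ΔT = -2.0 K, ΔS = +0.20 psu (deep − shallow).
Δρ/ρ₀ = −αΔT + βΔS = 3.00 × 10⁻⁴ + 1.60 × 10⁻⁴ = 4.60 × 10⁻⁴, so Δρ ≈ 0.4715 kg m⁻³.
N² = (g/ρ₀)·Δρ/Δz = g·(Δρ/ρ₀)/Δz = 9.8 × 4.60 × 10⁻⁴ / 59 = 7.6407 × 10⁻⁵ s⁻².
N = √(7.6407 × 10⁻⁵) = 8.7411 × 10⁻³ rad s⁻¹ → T = 2π/N = 718.81 s ≈ 719 s.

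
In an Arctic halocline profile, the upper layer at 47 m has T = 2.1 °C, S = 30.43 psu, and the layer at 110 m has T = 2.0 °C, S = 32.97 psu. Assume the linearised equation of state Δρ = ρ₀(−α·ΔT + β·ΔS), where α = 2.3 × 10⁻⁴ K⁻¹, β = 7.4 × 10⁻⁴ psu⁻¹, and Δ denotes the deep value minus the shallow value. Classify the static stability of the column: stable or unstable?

stable

ΔT = 2.0 − 2.1 = -0.1 K and ΔS = 32.97 − 30.43 = +2.54 psu (deep − shallow).
−αΔT = 2.30 × 10⁻⁵; βΔS = 1.8796 × 10⁻³; sum Δρ/ρ₀ = 1.9026 × 10⁻³.
Δρ/ρ₀ > 0, so Δρ > 0: deeper water is denser → statically stable.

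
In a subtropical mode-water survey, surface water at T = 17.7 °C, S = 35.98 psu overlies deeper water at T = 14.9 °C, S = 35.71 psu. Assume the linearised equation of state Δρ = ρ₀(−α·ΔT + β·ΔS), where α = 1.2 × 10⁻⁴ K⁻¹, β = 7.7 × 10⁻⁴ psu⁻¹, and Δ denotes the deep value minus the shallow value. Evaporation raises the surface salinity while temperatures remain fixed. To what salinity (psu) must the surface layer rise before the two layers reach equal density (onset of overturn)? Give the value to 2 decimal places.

Neutral buoyancy requires −α(T_deep − T_surf) + β(S_deep − S_surf′) = 0.
S_surf′ = S_deep − (α/β)·ΔT = 35.71 − (1.2 × 10⁻⁴/7.7 × 10⁻⁴)·(-2.8) = 36.1464 psu.
Increase required: 36.1464 − 35.98 = 0.1664 psu.

36.15 psu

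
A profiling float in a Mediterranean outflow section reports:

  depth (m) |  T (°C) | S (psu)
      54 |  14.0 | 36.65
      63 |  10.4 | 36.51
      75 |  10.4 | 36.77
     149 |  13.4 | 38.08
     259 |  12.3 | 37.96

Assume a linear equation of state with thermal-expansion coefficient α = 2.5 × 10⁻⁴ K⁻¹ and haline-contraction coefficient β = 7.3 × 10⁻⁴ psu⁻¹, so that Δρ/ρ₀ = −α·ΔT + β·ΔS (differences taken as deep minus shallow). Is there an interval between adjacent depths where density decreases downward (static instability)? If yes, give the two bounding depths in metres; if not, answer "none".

Evaluate Δρ/ρ₀ = −αΔT + βΔS across each adjacent pair:
  54–63 m: −αΔT+βΔS = −(2.5 × 10⁻⁴)(-3.6)+(7.3 × 10⁻⁴)(-0.14) = 8.0 × 10⁻⁴ → stable
  63–75 m: −αΔT+βΔS = −(2.5 × 10⁻⁴)(+0.0)+(7.3 × 10⁻⁴)(+0.26) = 1.9 × 10⁻⁴ → stable
  75–149 m: −αΔT+βΔS = −(2.5 × 10⁻⁴)(+3.0)+(7.3 × 10⁻⁴)(+1.31) = 2.1 × 10⁻⁴ → stable
  149–259 m: −αΔT+βΔS = −(2.5 × 10⁻⁴)(-1.1)+(7.3 × 10⁻⁴)(-0.12) = 1.9 × 10⁻⁴ → stable
Every interval has Δρ > 0: the column is stably stratified throughout.

none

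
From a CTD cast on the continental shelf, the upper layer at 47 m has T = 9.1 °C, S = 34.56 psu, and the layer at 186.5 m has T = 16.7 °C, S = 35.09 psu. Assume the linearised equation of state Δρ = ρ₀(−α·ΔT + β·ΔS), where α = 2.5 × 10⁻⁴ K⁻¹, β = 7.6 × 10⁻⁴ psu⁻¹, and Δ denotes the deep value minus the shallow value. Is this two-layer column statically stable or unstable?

unstable

ΔT = 16.7 − 9.1 = +7.6 K and ΔS = 35.09 − 34.56 = +0.53 psu (deep − shallow).
−αΔT = -1.90 × 10⁻³; βΔS = 4.028 × 10⁻⁴; sum Δρ/ρ₀ = -1.4972 × 10⁻³.
Δρ/ρ₀ < 0, so Δρ < 0: deeper water is lighter → statically unstable; the column would overturn.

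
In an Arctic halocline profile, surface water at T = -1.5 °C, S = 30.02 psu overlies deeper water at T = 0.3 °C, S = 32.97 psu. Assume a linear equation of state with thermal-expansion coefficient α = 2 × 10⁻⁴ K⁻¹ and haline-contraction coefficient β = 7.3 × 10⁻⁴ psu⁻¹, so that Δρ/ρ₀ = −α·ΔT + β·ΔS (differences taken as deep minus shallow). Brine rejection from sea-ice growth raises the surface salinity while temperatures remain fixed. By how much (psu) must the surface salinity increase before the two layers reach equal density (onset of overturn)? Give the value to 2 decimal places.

2.46 psu

Neutral buoyancy requires −α(T_deep − T_surf) + β(S_deep − S_surf′) = 0.
S_surf′ = S_deep − (α/β)·ΔT = 32.97 − (2 × 10⁻⁴/7.3 × 10⁻⁴)·(+1.8) = 32.4768 psu.
Increase required: 32.4768 − 30.02 = 2.4568 psu.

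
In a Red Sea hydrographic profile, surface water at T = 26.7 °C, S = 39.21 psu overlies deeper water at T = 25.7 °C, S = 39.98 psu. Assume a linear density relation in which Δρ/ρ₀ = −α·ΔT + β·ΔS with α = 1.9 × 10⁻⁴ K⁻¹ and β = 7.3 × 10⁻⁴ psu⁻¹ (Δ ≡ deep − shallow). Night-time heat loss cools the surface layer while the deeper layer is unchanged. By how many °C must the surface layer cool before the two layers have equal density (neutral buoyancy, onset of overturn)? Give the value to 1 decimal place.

4.0 °C

Neutral buoyancy requires Δρ = 0, i.e. −α(T_deep − T_surf′) + β(S_deep − S_surf) = 0.
T_surf′ = T_deep − (β/α)·ΔS = 25.7 − (7.3 × 10⁻⁴/1.9 × 10⁻⁴)·(+0.77) = 22.742 °C.
Cooling required: 26.7 − (22.742) = 3.958 °C.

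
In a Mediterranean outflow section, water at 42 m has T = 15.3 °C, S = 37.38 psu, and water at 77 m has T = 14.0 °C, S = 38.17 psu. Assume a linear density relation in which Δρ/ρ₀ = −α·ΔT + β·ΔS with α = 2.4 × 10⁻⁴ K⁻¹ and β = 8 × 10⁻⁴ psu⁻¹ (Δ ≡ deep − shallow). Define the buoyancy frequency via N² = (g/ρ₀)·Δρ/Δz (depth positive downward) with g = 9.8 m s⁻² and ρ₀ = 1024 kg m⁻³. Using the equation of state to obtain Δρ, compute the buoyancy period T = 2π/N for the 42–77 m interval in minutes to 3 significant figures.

ΔT = -1.3 K, ΔS = +0.79 psu (deep − shallow).
Δρ/ρ₀ = −αΔT + βΔS = 3.12 × 10⁻⁴ + 6.32 × 10⁻⁴ = 9.44 × 10⁻⁴, so Δρ ≈ 0.9667 kg m⁻³.
N² = (g/ρ₀)·Δρ/Δz = g·(Δρ/ρ₀)/Δz = 9.8 × 9.44 × 10⁻⁴ / 35 = 2.6432 × 10⁻⁴ s⁻².
N = √(2.6432 × 10⁻⁴) = 0.016258 rad s⁻¹ → T = 2π/N = 386.47 s = 6.4412 min ≈ 6.44 min.

6.44 min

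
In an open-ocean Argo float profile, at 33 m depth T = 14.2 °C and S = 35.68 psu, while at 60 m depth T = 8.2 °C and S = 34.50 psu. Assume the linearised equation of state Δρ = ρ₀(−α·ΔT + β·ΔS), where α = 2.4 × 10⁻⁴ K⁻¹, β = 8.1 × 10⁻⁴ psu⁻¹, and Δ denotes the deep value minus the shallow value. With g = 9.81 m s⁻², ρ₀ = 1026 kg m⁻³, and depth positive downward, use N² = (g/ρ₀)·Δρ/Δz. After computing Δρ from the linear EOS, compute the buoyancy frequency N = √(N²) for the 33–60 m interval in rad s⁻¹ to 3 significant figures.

0.0133 rad s⁻¹

ΔT = -6.0 K, ΔS = -1.18 psu (deep − shallow).
Δρ/ρ₀ = −αΔT + βΔS = 1.44 × 10⁻³ − 9.558 × 10⁻⁴ = 4.842 × 10⁻⁴, so Δρ ≈ 0.4968 kg m⁻³.
N² = (g/ρ₀)·Δρ/Δz = g·(Δρ/ρ₀)/Δz = 9.81 × 4.842 × 10⁻⁴ / 27 = 1.7593 × 10⁻⁴ s⁻².
N = √(1.7593 × 10⁻⁴) = 0.013264 rad s⁻¹ ≈ 0.0133 rad s⁻¹.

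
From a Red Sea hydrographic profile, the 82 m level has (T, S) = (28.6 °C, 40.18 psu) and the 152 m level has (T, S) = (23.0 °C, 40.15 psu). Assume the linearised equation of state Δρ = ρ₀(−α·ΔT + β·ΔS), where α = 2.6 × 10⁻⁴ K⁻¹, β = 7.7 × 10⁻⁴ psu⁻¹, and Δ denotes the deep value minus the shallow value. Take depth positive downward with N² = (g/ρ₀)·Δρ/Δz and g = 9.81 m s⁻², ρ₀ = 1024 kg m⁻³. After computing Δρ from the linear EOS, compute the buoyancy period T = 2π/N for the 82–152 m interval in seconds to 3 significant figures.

ΔT = -5.6 K, ΔS = -0.03 psu (deep − shallow).
Δρ/ρ₀ = −αΔT + βΔS = 1.456 × 10⁻³ − 2.31 × 10⁻⁵ = 1.4329 × 10⁻³, so Δρ ≈ 1.467 kg m⁻³.
N² = (g/ρ₀)·Δρ/Δz = g·(Δρ/ρ₀)/Δz = 9.81 × 1.4329 × 10⁻³ / 70 = 2.0081 × 10⁻⁴ s⁻².
N = √(2.0081 × 10⁻⁴) = 0.014171 rad s⁻¹ → T = 2π/N = 443.38 s ≈ 443 s.

443 s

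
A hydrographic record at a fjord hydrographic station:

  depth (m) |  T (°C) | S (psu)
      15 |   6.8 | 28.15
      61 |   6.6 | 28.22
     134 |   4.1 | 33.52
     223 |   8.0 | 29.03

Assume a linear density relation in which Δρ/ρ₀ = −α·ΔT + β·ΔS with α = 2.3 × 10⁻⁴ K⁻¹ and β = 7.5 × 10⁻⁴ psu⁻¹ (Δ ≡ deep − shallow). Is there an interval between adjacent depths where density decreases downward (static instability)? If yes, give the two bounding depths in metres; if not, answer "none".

Evaluate Δρ/ρ₀ = −αΔT + βΔS across each adjacent pair:
  15–61 m: −αΔT+βΔS = −(2.3 × 10⁻⁴)(-0.2)+(7.5 × 10⁻⁴)(+0.07) = 9.9 × 10⁻⁵ → stable
  61–134 m: −αΔT+βΔS = −(2.3 × 10⁻⁴)(-2.5)+(7.5 × 10⁻⁴)(+5.30) = 4.6 × 10⁻³ → stable
  134–223 m: −αΔT+βΔS = −(2.3 × 10⁻⁴)(+3.9)+(7.5 × 10⁻⁴)(-4.49) = -4.3 × 10⁻³ → UNSTABLE
The 134–223 m interval has Δρ < 0: lighter water underlies denser water.

134–223 m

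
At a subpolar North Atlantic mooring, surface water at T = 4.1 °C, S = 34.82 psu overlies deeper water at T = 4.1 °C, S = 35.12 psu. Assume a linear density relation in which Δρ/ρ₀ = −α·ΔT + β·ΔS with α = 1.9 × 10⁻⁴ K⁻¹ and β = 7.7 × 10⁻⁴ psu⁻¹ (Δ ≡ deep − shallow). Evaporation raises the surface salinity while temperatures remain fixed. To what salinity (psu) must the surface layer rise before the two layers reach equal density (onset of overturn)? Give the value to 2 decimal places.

35.12 psu

Neutral buoyancy requires −α(T_deep − T_surf) + β(S_deep − S_surf′) = 0.
S_surf′ = S_deep − (α/β)·ΔT = 35.12 − (1.9 × 10⁻⁴/7.7 × 10⁻⁴)·(+0.0) = 35.1200 psu.
Increase required: 35.1200 − 34.82 = 0.3000 psu.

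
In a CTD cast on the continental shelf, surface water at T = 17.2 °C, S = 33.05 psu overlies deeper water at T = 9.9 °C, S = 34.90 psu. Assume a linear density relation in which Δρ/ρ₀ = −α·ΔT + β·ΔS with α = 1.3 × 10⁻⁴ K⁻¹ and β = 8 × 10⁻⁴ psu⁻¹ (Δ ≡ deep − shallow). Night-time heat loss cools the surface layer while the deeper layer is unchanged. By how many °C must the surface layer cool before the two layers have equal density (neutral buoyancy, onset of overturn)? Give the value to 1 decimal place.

18.7 °C

Neutral buoyancy requires Δρ = 0, i.e. −α(T_deep − T_surf′) + β(S_deep − S_surf) = 0.
T_surf′ = T_deep − (β/α)·ΔS = 9.9 − (8 × 10⁻⁴/1.3 × 10⁻⁴)·(+1.85) = -1.485 °C.
Cooling required: 17.2 − (-1.485) = 18.685 °C.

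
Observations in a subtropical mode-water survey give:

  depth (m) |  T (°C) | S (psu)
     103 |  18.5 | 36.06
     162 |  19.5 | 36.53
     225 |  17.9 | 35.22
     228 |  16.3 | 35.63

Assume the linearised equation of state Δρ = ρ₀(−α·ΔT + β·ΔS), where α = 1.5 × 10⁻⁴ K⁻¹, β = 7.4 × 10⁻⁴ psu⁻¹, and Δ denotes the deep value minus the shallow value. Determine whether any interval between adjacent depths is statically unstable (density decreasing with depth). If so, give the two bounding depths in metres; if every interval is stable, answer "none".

162–225 m

Evaluate Δρ/ρ₀ = −αΔT + βΔS across each adjacent pair:
  103–162 m: −αΔT+βΔS = −(1.5 × 10⁻⁴)(+1.0)+(7.4 × 10⁻⁴)(+0.47) = 2.0 × 10⁻⁴ → stable
  162–225 m: −αΔT+βΔS = −(1.5 × 10⁻⁴)(-1.6)+(7.4 × 10⁻⁴)(-1.31) = -7.3 × 10⁻⁴ → UNSTABLE
  225–228 m: −αΔT+βΔS = −(1.5 × 10⁻⁴)(-1.6)+(7.4 × 10⁻⁴)(+0.41) = 5.4 × 10⁻⁴ → stable
The 162–225 m interval has Δρ < 0: lighter water underlies denser water.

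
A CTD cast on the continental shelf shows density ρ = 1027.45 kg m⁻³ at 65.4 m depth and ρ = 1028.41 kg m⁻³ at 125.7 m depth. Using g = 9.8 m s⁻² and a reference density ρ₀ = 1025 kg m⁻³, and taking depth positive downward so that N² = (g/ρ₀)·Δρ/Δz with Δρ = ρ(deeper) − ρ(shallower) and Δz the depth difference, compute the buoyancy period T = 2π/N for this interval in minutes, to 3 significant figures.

8.49 min

Δρ = 1028.41 − 1027.45 = 0.96 kg m⁻³ over Δz = 125.7 − 65.4 = 60.3 m.
N² = (9.8/1025) × (0.96/60.3) = 1.5221 × 10⁻⁴ s⁻².
N = √(1.5221 × 10⁻⁴) = 0.012337 rad s⁻¹, so T = 2π/N = 509.30 s = 8.4883 min ≈ 8.49 min.
Since Δρ > 0 the layer is stably stratified.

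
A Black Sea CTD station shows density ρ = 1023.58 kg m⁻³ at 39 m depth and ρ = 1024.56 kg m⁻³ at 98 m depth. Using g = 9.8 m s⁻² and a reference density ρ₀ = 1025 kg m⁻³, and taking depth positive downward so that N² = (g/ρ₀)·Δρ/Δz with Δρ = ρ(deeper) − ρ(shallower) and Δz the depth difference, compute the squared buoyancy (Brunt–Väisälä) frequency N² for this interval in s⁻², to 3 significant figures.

1.59 × 10⁻⁴ s⁻²

Δρ = 1024.56 − 1023.58 = 0.98 kg m⁻³ over Δz = 98 − 39 = 59 m.
N² = (9.8/1025) × (0.98/59) = 1.5881 × 10⁻⁴ s⁻² ≈ 1.59 × 10⁻⁴ s⁻².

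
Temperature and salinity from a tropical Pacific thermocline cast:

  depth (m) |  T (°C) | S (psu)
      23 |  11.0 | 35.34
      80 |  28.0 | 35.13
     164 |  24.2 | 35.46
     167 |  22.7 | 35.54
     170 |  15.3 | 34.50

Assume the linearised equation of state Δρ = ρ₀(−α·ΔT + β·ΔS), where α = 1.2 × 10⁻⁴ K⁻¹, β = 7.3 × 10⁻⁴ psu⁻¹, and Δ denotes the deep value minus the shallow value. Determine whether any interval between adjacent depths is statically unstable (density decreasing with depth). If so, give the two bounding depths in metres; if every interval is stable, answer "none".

Evaluate Δρ/ρ₀ = −αΔT + βΔS across each adjacent pair:
  23–80 m: −αΔT+βΔS = −(1.2 × 10⁻⁴)(+17.0)+(7.3 × 10⁻⁴)(-0.21) = -2.2 × 10⁻³ → UNSTABLE
  80–164 m: −αΔT+βΔS = −(1.2 × 10⁻⁴)(-3.8)+(7.3 × 10⁻⁴)(+0.33) = 7.0 × 10⁻⁴ → stable
  164–167 m: −αΔT+βΔS = −(1.2 × 10⁻⁴)(-1.5)+(7.3 × 10⁻⁴)(+0.08) = 2.4 × 10⁻⁴ → stable
  167–170 m: −αΔT+βΔS = −(1.2 × 10⁻⁴)(-7.4)+(7.3 × 10⁻⁴)(-1.04) = 1.3 × 10⁻⁴ → stable
The 23–80 m interval has Δρ < 0: lighter water underlies denser water.

23–80 m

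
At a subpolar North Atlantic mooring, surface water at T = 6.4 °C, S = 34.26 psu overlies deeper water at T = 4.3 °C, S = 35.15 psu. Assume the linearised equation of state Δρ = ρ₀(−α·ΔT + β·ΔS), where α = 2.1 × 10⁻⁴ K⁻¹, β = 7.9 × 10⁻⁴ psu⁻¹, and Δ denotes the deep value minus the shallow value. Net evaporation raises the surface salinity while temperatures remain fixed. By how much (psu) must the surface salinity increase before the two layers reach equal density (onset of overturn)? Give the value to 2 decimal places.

1.45 psu

Neutral buoyancy requires −α(T_deep − T_surf) + β(S_deep − S_surf′) = 0.
S_surf′ = S_deep − (α/β)·ΔT = 35.15 − (2.1 × 10⁻⁴/7.9 × 10⁻⁴)·(-2.1) = 35.7082 psu.
Increase required: 35.7082 − 34.26 = 1.4482 psu.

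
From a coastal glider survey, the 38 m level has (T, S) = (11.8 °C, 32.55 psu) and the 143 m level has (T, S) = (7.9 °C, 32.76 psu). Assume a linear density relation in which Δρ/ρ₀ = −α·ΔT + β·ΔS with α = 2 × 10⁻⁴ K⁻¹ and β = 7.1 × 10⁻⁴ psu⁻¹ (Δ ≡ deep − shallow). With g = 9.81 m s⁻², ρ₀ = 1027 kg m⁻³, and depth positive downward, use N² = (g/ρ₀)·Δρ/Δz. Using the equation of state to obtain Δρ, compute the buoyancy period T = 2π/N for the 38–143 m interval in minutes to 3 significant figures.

11.2 min

ΔT = -3.9 K, ΔS = +0.21 psu (deep − shallow).
Δρ/ρ₀ = −αΔT + βΔS = 7.80 × 10⁻⁴ + 1.491 × 10⁻⁴ = 9.291 × 10⁻⁴, so Δρ ≈ 0.9542 kg m⁻³.
N² = (g/ρ₀)·Δρ/Δz = g·(Δρ/ρ₀)/Δz = 9.81 × 9.291 × 10⁻⁴ / 105 = 8.6804 × 10⁻⁵ s⁻².
N = √(8.6804 × 10⁻⁵) = 9.3169 × 10⁻³ rad s⁻¹ → T = 2π/N = 674.39 s = 11.240 min ≈ 11.2 min.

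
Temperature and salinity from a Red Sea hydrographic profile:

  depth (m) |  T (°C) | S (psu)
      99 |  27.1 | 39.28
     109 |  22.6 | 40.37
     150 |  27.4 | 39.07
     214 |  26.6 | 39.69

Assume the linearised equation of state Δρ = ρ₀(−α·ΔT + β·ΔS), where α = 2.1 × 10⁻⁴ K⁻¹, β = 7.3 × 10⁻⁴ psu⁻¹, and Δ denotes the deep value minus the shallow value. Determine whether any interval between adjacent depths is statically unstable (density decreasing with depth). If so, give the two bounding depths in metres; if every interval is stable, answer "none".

Evaluate Δρ/ρ₀ = −αΔT + βΔS across each adjacent pair:
  99–109 m: −αΔT+βΔS = −(2.1 × 10⁻⁴)(-4.5)+(7.3 × 10⁻⁴)(+1.09) = 1.7 × 10⁻³ → stable
  109–150 m: −αΔT+βΔS = −(2.1 × 10⁻⁴)(+4.8)+(7.3 × 10⁻⁴)(-1.30) = -2.0 × 10⁻³ → UNSTABLE
  150–214 m: −αΔT+βΔS = −(2.1 × 10⁻⁴)(-0.8)+(7.3 × 10⁻⁴)(+0.62) = 6.2 × 10⁻⁴ → stable
The 109–150 m interval has Δρ < 0: lighter water underlies denser water.

109–150 m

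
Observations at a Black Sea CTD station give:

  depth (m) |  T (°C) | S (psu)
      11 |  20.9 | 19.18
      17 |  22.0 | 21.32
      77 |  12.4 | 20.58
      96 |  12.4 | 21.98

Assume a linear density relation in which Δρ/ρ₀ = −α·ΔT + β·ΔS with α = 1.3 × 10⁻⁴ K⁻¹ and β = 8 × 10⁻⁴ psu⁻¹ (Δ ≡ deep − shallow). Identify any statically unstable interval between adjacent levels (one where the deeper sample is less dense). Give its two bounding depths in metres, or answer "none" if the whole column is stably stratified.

none

Evaluate Δρ/ρ₀ = −αΔT + βΔS across each adjacent pair:
  11–17 m: −αΔT+βΔS = −(1.3 × 10⁻⁴)(+1.1)+(8 × 10⁻⁴)(+2.14) = 1.6 × 10⁻³ → stable
  17–77 m: −αΔT+βΔS = −(1.3 × 10⁻⁴)(-9.6)+(8 × 10⁻⁴)(-0.74) = 6.6 × 10⁻⁴ → stable
  77–96 m: −αΔT+βΔS = −(1.3 × 10⁻⁴)(+0.0)+(8 × 10⁻⁴)(+1.40) = 1.1 × 10⁻³ → stable
Every interval has Δρ > 0: the column is stably stratified throughout.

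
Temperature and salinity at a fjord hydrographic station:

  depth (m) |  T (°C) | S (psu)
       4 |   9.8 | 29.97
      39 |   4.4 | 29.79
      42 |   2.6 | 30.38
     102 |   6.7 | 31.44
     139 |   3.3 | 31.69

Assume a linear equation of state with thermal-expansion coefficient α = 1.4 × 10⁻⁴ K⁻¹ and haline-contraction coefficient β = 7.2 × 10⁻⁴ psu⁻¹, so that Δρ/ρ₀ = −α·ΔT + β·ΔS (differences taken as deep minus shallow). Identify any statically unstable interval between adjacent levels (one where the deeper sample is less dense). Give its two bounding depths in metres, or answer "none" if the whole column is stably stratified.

Evaluate Δρ/ρ₀ = −αΔT + βΔS across each adjacent pair:
  4–39 m: −αΔT+βΔS = −(1.4 × 10⁻⁴)(-5.4)+(7.2 × 10⁻⁴)(-0.18) = 6.3 × 10⁻⁴ → stable
  39–42 m: −αΔT+βΔS = −(1.4 × 10⁻⁴)(-1.8)+(7.2 × 10⁻⁴)(+0.59) = 6.8 × 10⁻⁴ → stable
  42–102 m: −αΔT+βΔS = −(1.4 × 10⁻⁴)(+4.1)+(7.2 × 10⁻⁴)(+1.06) = 1.9 × 10⁻⁴ → stable
  102–139 m: −αΔT+βΔS = −(1.4 × 10⁻⁴)(-3.4)+(7.2 × 10⁻⁴)(+0.25) = 6.6 × 10⁻⁴ → stable
Every interval has Δρ > 0: the column is stably stratified throughout.

none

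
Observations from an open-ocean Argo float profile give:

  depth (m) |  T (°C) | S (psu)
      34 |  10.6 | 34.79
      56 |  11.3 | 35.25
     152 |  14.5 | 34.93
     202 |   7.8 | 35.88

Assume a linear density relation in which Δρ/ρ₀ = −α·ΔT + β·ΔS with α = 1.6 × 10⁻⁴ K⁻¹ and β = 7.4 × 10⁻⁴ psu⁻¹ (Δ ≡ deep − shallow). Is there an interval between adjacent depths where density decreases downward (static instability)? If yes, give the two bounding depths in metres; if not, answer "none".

Evaluate Δρ/ρ₀ = −αΔT + βΔS across each adjacent pair:
  34–56 m: −αΔT+βΔS = −(1.6 × 10⁻⁴)(+0.7)+(7.4 × 10⁻⁴)(+0.46) = 2.3 × 10⁻⁴ → stable
  56–152 m: −αΔT+βΔS = −(1.6 × 10⁻⁴)(+3.2)+(7.4 × 10⁻⁴)(-0.32) = -7.5 × 10⁻⁴ → UNSTABLE
  152–202 m: −αΔT+βΔS = −(1.6 × 10⁻⁴)(-6.7)+(7.4 × 10⁻⁴)(+0.95) = 1.8 × 10⁻³ → stable
The 56–152 m interval has Δρ < 0: lighter water underlies denser water.

56–152 m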